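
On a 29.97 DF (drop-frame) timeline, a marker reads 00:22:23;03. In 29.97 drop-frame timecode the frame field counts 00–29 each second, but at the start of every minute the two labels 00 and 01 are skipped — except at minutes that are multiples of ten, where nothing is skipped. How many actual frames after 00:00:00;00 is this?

As if non-drop at 30 labels/s: (0 × 3600 + 22 × 60 + 23) × 30 + 3 = 40293.
Minute boundaries passed: 22; those not divisible by 10: 22 − 2 = 20; dropped labels = 2 × 20 = 40.
Actual frame index = 40293 − 40 = 40253.

40253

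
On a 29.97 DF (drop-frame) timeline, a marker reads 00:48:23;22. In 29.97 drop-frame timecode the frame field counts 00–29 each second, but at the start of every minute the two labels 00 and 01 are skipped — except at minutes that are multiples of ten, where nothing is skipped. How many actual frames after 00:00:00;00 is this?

Complete 10-minute blocks: 4, each 17982 frames → 71928.
Remaining 8 whole minutes in the current block: 1800 + 7 × 1798 = 14386 frames.
Within the current minute: 23 × 30 + 22 − 2 = 710 (labels ;00/;01 skipped at this minute). Total = 71928 + 14386 + 710 = 87024.

87024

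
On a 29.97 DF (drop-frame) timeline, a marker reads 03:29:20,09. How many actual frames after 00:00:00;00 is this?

376431

As if non-drop at 30 labels/s: (3 × 3600 + 29 × 60 + 20) × 30 + 9 = 376809.
Minute boundaries passed: 209; those not divisible by 10: 209 − 20 = 189; dropped labels = 2 × 189 = 378.
Actual frame index = 376809 − 378 = 376431.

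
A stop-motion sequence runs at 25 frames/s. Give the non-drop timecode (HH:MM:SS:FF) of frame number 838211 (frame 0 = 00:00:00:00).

838211 ÷ 25 = 33528 full seconds, remainder 11 frames.
33528 s = 9 h 18 min 48 s.
Timecode: 09:18:48:11.

09:18:48:11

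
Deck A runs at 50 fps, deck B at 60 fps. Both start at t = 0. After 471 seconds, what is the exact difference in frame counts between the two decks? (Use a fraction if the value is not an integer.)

4710 frames

A emits 50 × 471 = 23550 frames; B emits 60 × 471 = 28260.
Difference = 4710 frames; B is ahead of A.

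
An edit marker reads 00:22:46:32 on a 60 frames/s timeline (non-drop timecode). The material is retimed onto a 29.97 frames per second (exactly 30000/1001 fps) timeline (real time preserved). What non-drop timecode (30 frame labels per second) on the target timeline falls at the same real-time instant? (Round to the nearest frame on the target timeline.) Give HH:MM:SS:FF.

Source frame index: (0×3600 + 22×60 + 46) × 60 + 32 = 81992.
Real time: 81992 / (60) = 20498/15 s.
Target frame: (20498/15) × (30000/1001) = 40996000/1001 ≈ 40955.045 → 40955.
At 30 labels/s: frame 40955 → 00:22:45:05.

00:22:45:05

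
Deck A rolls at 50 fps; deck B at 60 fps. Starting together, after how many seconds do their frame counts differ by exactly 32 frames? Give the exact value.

3.2 seconds

The gap grows by |60 − 50| = 10 frames per second.
Time for a 32-frame gap: 32 ÷ (10) = 3.2 s.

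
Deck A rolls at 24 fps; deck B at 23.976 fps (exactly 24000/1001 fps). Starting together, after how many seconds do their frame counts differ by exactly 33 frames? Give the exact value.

1376.375 seconds

The gap grows by |24000/1001 − 24| = 24/1001 frames per second.
Time for a 33-frame gap: 33 ÷ (24/1001) = 1376.375 s.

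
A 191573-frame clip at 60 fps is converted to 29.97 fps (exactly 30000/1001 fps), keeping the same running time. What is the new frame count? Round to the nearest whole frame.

95691 frames

Frames at target rate = 191573 × (30000/1001) / (60) = 95786500/1001 ≈ 95690.809.
Nearest whole frame: 95691.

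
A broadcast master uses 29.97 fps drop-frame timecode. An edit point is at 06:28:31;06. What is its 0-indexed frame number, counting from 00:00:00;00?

698636

As if non-drop at 30 labels/s: (6 × 3600 + 28 × 60 + 31) × 30 + 6 = 699336.
Minute boundaries passed: 388; those not divisible by 10: 388 − 38 = 350; dropped labels = 2 × 350 = 700.
Actual frame index = 699336 − 700 = 698636.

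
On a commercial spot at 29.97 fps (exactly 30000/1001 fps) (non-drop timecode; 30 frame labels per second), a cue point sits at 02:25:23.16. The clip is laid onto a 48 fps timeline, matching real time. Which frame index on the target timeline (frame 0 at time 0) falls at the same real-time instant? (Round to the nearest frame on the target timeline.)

Source frame index: (2×3600 + 25×60 + 23) × 30 + 16 = 261706.
Real time: 261706 / (30000/1001) = 130983853/15000 s.
Target frame: (130983853/15000) × (48) = 261967706/625 ≈ 419148.330 → 419148.

frame 419148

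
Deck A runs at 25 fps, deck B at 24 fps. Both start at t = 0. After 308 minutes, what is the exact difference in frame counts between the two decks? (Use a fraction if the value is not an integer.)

308 min = 18480 s.
A emits 25 × 18480 = 462000 frames; B emits 24 × 18480 = 443520.
Difference = 18480 frames; B is behind A.

18480 frames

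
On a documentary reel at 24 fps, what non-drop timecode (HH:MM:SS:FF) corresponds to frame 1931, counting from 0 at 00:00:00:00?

1931 ÷ 24 = 80 full seconds, remainder 11 frames.
80 s = 0 h 1 min 20 s.
Timecode: 00:01:20:11.

00:01:20:11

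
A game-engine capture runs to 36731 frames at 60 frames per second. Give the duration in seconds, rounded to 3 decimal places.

612.183 seconds

Running time = 36731 × 1/60 = 36731/60 s ≈ 612.183 s.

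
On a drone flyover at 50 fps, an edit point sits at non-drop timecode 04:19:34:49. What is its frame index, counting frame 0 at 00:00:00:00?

Total seconds to the label: (4 × 3600 + 19 × 60 + 34) = 15574.
Frame index = 15574 × 50 + 49 = 778749.

778749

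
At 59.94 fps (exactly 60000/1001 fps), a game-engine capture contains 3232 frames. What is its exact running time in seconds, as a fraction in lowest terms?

101101/1875 seconds

Running time = 3232 ÷ (60000/1001) = 3232 × 1001/60000 = 101101/1875 s.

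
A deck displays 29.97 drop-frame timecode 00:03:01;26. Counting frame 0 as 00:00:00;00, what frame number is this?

5450

As if non-drop at 30 labels/s: (0 × 3600 + 3 × 60 + 1) × 30 + 26 = 5456.
Minute boundaries passed: 3; those not divisible by 10: 3 − 0 = 3; dropped labels = 2 × 3 = 6.
Actual frame index = 5456 − 6 = 5450.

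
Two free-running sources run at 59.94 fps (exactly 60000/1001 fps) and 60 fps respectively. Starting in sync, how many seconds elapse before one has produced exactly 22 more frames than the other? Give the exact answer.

11011/30 seconds

The gap grows by |60 − 60000/1001| = 60/1001 frames per second.
Time for a 22-frame gap: 22 ÷ (60/1001) = 11011/30 s.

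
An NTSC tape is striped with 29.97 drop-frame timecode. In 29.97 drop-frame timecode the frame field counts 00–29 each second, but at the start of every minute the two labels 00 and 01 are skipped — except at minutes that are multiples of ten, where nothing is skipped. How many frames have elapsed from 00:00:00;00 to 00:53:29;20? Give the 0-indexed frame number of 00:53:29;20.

Complete 10-minute blocks: 5, each 17982 frames → 89910.
Remaining 3 whole minutes in the current block: 1800 + 2 × 1798 = 5396 frames.
Within the current minute: 29 × 30 + 20 − 2 = 888 (labels ;00/;01 skipped at this minute). Total = 89910 + 5396 + 888 = 96194.

96194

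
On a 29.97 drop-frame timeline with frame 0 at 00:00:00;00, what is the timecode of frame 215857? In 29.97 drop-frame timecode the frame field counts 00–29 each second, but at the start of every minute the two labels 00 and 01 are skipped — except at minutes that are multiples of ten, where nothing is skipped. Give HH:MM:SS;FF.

Each 10-minute DF block holds 10 × 60 × 30 − 9 × 2 = 17982 frames. 215857 ÷ 17982 → 12 full blocks, remainder 73.
Within the partial block the first minute is 1800 frames and each further minute 1798, so 0 further minute boundaries passed. Total skipped labels = 18 × 12 + 2 × 0 = 216.
Non-drop label index = 215857 + 216 = 216073; at 30 labels/s that is 02:00:02:13, i.e. DF 02:00:02;13.

02:00:02;13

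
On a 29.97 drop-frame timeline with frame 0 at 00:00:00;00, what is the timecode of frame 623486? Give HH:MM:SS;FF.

Ten DF minutes hold 17982 frames, so frame 623486 lies in block 34 (frames 611388–629369) with 12098 frames into that block.
The block's first minute is 1800 frames and the rest 1798 each; 12098 frames reaches minute 6, so 34 × 18 + 6 × 2 = 624 labels have been skipped so far.
Adding those back, label number 623486 + 624 = 624110 at 30 labels/s is 20803 s + 20 f = 5 h 46 min 43 s frame 20, i.e. 05:46:43;20.

05:46:43;20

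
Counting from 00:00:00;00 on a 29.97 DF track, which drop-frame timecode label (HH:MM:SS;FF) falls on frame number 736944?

Each 10-minute DF block holds 10 × 60 × 30 − 9 × 2 = 17982 frames. 736944 ÷ 17982 → 40 full blocks, remainder 17664.
Within the partial block the first minute is 1800 frames and each further minute 1798, so 9 further minute boundaries passed. Total skipped labels = 18 × 40 + 2 × 9 = 738.
Non-drop label index = 736944 + 738 = 737682; at 30 labels/s that is 06:49:49:12, i.e. DF 06:49:49;12.

06:49:49;12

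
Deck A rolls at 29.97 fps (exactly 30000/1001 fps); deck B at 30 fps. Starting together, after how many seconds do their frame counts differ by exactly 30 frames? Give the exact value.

1001 seconds

The gap grows by |30 − 30000/1001| = 30/1001 frames per second.
Time for a 30-frame gap: 30 ÷ (30/1001) = 1001 s.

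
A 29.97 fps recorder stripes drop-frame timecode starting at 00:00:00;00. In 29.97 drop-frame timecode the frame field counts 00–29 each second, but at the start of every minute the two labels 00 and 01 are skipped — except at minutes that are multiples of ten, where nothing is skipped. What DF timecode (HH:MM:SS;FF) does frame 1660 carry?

Ten DF minutes hold 17982 frames, so frame 1660 lies in block 0 (frames 0–17981) with 1660 frames into that block.
The block's first minute is 1800 frames and the rest 1798 each; 1660 frames reaches minute 0, so 0 × 18 + 0 × 2 = 0 labels have been skipped so far.
Adding those back, label number 1660 + 0 = 1660 at 30 labels/s is 55 s + 10 f = 0 h 0 min 55 s frame 10, i.e. 00:00:55;10.

00:00:55;10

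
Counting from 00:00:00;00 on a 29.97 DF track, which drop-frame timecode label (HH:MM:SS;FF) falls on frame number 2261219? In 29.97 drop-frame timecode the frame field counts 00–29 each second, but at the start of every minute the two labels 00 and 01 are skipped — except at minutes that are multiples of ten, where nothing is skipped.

20:57:29;13

Ten DF minutes hold 17982 frames, so frame 2261219 lies in block 125 (frames 2247750–2265731) with 13469 frames into that block.
The block's first minute is 1800 frames and the rest 1798 each; 13469 frames reaches minute 7, so 125 × 18 + 7 × 2 = 2264 labels have been skipped so far.
Adding those back, label number 2261219 + 2264 = 2263483 at 30 labels/s is 75449 s + 13 f = 20 h 57 min 29 s frame 13, i.e. 20:57:29;13.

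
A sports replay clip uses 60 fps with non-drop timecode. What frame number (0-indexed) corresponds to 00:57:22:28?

frame 206548

Total seconds to the label: (0 × 3600 + 57 × 60 + 22) = 3442.
Frame index = 3442 × 60 + 28 = 206548.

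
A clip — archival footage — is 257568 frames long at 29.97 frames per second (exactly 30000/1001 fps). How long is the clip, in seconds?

8594.1856 seconds

Running time = 257568 / (30000/1001) = 8594.1856 s.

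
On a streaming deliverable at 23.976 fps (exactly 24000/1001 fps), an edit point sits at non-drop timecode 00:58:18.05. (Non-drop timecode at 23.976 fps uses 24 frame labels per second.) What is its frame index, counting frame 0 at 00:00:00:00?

Total seconds to the label: (0 × 3600 + 58 × 60 + 18) = 3498.
Frame index = 3498 × 24 + 5 = 83957.

frame 83957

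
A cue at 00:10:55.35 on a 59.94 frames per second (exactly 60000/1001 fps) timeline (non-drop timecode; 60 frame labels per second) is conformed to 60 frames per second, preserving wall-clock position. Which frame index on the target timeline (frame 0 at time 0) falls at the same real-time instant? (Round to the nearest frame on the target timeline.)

frame 39374

Source frame index: (0×3600 + 10×60 + 55) × 60 + 35 = 39335.
Real time: 39335 / (60000/1001) = 7874867/12000 s.
Target frame: (7874867/12000) × (60) = 7874867/200 ≈ 39374.335 → 39374.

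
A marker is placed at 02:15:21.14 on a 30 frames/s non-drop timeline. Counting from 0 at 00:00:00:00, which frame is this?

Total seconds to the label: (2 × 3600 + 15 × 60 + 21) = 8121.
Frame index = 8121 × 30 + 14 = 243644.

frame 243644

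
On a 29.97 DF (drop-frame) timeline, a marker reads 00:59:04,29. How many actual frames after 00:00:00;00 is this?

106241

Complete 10-minute blocks: 5, each 17982 frames → 89910.
Remaining 9 whole minutes in the current block: 1800 + 8 × 1798 = 16184 frames.
Within the current minute: 4 × 30 + 29 − 2 = 147 (labels ;00/;01 skipped at this minute). Total = 89910 + 16184 + 147 = 106241.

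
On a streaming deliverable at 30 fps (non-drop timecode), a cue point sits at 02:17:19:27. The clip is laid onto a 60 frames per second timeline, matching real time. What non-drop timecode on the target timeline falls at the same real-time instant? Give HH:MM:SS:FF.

02:17:19:54

Source frame index: (2×3600 + 17×60 + 19) × 30 + 27 = 247197.
Real time: 247197 / (30) = 82399/10 s.
Target frame: (82399/10) × (60) = 494394.
At 60 labels/s: frame 494394 → 02:17:19:54.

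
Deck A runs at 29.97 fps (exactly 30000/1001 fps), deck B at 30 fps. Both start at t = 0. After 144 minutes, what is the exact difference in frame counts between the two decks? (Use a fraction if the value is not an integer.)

144 min = 8640 s.
A emits 30000/1001 × 8640 = 259200000/1001 frames; B emits 30 × 8640 = 259200.
Difference = 259200/1001 frames (≈ 258.9411); B is ahead of A.

259200/1001 frames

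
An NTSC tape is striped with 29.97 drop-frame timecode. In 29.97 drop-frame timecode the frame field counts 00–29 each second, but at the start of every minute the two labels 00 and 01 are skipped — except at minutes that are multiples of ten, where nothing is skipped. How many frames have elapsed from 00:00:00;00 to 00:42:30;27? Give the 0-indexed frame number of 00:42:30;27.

As if non-drop at 30 labels/s: (0 × 3600 + 42 × 60 + 30) × 30 + 27 = 76527.
Minute boundaries passed: 42; those not divisible by 10: 42 − 4 = 38; dropped labels = 2 × 38 = 76.
Actual frame index = 76527 − 76 = 76451.

76451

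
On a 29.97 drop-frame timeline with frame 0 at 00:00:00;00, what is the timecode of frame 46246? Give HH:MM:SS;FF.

Ten DF minutes hold 17982 frames, so frame 46246 lies in block 2 (frames 35964–53945) with 10282 frames into that block.
The block's first minute is 1800 frames and the rest 1798 each; 10282 frames reaches minute 5, so 2 × 18 + 5 × 2 = 46 labels have been skipped so far.
Adding those back, label number 46246 + 46 = 46292 at 30 labels/s is 1543 s + 2 f = 0 h 25 min 43 s frame 2, i.e. 00:25:43;02.

00:25:43;02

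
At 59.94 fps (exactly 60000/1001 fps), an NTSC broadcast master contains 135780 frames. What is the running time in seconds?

Running time = 135780 / (60000/1001) = 2265.263 s.

2265.263 seconds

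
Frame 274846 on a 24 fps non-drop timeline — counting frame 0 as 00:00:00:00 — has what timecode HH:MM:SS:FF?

03:10:51:22

274846 ÷ 24 = 11451 full seconds, remainder 22 frames.
11451 s = 3 h 10 min 51 s.
Timecode: 03:10:51:22.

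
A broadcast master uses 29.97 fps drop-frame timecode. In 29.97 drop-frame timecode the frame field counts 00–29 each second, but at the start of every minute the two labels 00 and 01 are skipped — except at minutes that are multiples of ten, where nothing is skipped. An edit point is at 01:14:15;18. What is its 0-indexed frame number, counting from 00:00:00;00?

133534

As if non-drop at 30 labels/s: (1 × 3600 + 14 × 60 + 15) × 30 + 18 = 133668.
Minute boundaries passed: 74; those not divisible by 10: 74 − 7 = 67; dropped labels = 2 × 67 = 134.
Actual frame index = 133668 − 134 = 133534.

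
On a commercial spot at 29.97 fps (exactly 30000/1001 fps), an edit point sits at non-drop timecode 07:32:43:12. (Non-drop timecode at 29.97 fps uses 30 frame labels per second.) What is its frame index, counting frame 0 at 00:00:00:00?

814902

Total seconds to the label: (7 × 3600 + 32 × 60 + 43) = 27163.
Frame index = 27163 × 30 + 12 = 814902.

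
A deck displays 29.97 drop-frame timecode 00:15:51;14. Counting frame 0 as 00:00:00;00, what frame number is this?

As if non-drop at 30 labels/s: (0 × 3600 + 15 × 60 + 51) × 30 + 14 = 28544.
Minute boundaries passed: 15; those not divisible by 10: 15 − 1 = 14; dropped labels = 2 × 14 = 28.
Actual frame index = 28544 − 28 = 28516.

28516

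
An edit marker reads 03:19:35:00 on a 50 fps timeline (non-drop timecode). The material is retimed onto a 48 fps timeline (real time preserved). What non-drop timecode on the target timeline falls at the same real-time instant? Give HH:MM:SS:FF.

Source frame index: (3×3600 + 19×60 + 35) × 50 + 0 = 598750.
Real time: 598750 / (50) = 11975 s.
Target frame: (11975) × (48) = 574800.
At 48 labels/s: frame 574800 → 03:19:35:00.

03:19:35:00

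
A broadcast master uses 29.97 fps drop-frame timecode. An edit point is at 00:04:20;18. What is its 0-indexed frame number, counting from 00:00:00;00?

Complete 10-minute blocks: 0, each 17982 frames → 0.
Remaining 4 whole minutes in the current block: 1800 + 3 × 1798 = 7194 frames.
Within the current minute: 20 × 30 + 18 − 2 = 616 (labels ;00/;01 skipped at this minute). Total = 0 + 7194 + 616 = 7810.

7810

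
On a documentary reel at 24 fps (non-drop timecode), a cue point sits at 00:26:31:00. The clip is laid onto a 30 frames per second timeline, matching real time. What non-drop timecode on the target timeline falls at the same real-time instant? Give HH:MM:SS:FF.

Source frame index: (0×3600 + 26×60 + 31) × 24 + 0 = 38184.
Real time: 38184 / (24) = 1591 s.
Target frame: (1591) × (30) = 47730.
At 30 labels/s: frame 47730 → 00:26:31:00.

00:26:31:00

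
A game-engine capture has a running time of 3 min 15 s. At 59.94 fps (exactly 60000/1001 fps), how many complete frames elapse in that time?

11688 frames

3 min 15 s = 195 s.
Frames = 195 × 60000/1001 = 900000/77 ≈ 11688.3117.
Complete frames: 11688.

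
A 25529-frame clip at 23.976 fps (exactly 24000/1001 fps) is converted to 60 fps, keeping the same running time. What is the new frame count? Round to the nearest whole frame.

Frames at target rate = 25529 × (60) / (24000/1001) = 25554529/400 ≈ 63886.323.
Nearest whole frame: 63886.

63886 frames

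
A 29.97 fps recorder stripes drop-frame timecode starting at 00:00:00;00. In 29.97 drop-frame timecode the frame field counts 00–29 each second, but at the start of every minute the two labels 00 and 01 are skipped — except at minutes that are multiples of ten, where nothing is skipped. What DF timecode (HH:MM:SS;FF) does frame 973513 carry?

Each 10-minute DF block holds 10 × 60 × 30 − 9 × 2 = 17982 frames. 973513 ÷ 17982 → 54 full blocks, remainder 2485.
Within the partial block the first minute is 1800 frames and each further minute 1798, so 1 further minute boundary passed. Total skipped labels = 18 × 54 + 2 × 1 = 974.
Non-drop label index = 973513 + 974 = 974487; at 30 labels/s that is 09:01:22:27, i.e. DF 09:01:22;27.

09:01:22;27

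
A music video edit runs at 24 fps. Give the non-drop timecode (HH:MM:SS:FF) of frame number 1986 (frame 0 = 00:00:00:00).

1986 ÷ 24 = 82 full seconds, remainder 18 frames.
82 s = 0 h 1 min 22 s.
Timecode: 00:01:22:18.

00:01:22:18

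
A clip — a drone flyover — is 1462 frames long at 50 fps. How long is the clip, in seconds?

29.24 seconds

Running time = 1462 / (50) = 29.24 s.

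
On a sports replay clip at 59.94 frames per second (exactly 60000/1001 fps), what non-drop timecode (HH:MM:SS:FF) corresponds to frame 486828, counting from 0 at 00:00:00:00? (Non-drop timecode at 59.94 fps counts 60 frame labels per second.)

02:15:13:48

486828 ÷ 60 = 8113 full seconds, remainder 48 frames.
8113 s = 2 h 15 min 13 s.
Timecode: 02:15:13:48.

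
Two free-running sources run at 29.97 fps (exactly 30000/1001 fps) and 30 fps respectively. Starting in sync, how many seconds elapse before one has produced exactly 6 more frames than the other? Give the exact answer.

200.2 seconds

The gap grows by |30 − 30000/1001| = 30/1001 frames per second.
Time for a 6-frame gap: 6 ÷ (30/1001) = 200.2 s.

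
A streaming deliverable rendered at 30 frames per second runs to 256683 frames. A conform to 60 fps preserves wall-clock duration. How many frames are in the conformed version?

Target frames = source frames × (target rate / source rate) = 256683 × (60)/(30) = 256683 × 2 = 513366.

513366 frames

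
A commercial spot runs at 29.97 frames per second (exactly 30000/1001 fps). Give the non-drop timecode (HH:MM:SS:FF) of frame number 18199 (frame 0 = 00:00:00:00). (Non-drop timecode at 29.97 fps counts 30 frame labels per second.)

18199 ÷ 30 = 606 full seconds, remainder 19 frames.
606 s = 0 h 10 min 6 s.
Timecode: 00:10:06:19.

00:10:06:19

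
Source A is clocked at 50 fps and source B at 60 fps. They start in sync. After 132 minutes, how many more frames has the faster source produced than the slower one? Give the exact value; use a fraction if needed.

79200 frames

132 min = 7920 s.
A emits 50 × 7920 = 396000 frames; B emits 60 × 7920 = 475200.
Difference = 79200 frames; B is ahead of A.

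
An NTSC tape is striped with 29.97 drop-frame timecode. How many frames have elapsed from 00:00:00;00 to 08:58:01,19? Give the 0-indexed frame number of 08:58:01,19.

967479

Complete 10-minute blocks: 53, each 17982 frames → 953046.
Remaining 8 whole minutes in the current block: 1800 + 7 × 1798 = 14386 frames.
Within the current minute: 1 × 30 + 19 − 2 = 47 (labels ;00/;01 skipped at this minute). Total = 953046 + 14386 + 47 = 967479.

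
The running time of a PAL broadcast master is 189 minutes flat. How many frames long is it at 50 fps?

567000 frames

189 min = 11340 s.
Frames = 11340 × 50 = 567000.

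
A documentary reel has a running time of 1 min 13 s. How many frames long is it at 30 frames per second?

1 min 13 s = 73 s.
Frames = 73 × 30 = 2190.

2190 frames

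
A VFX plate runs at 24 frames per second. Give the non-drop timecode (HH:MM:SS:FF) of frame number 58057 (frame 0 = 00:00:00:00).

00:40:19:01

58057 ÷ 24 = 2419 full seconds, remainder 1 frame.
2419 s = 0 h 40 min 19 s.
Timecode: 00:40:19:01.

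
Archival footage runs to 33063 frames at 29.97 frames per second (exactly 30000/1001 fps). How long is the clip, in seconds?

1103.2021 seconds

Running time = 33063 / (30000/1001) = 1103.2021 s.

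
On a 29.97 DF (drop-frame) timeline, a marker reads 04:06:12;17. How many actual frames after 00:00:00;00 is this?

442733

As if non-drop at 30 labels/s: (4 × 3600 + 6 × 60 + 12) × 30 + 17 = 443177.
Minute boundaries passed: 246; those not divisible by 10: 246 − 24 = 222; dropped labels = 2 × 222 = 444.
Actual frame index = 443177 − 444 = 442733.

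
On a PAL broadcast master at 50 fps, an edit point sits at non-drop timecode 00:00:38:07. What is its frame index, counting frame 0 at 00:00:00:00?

Total seconds to the label: (0 × 3600 + 0 × 60 + 38) = 38.
Frame index = 38 × 50 + 7 = 1907.

frame 1907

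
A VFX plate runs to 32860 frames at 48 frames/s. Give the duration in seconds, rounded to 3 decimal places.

Running time = 32860 × 1/48 = 8215/12 s ≈ 684.583 s.

684.583 seconds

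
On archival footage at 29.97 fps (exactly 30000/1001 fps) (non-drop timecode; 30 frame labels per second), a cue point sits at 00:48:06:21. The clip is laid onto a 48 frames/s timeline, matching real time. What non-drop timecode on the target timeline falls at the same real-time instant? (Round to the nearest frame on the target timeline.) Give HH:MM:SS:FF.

00:48:09:28

Source frame index: (0×3600 + 48×60 + 6) × 30 + 21 = 86601.
Real time: 86601 / (30000/1001) = 28895867/10000 s.
Target frame: (28895867/10000) × (48) = 86687601/625 ≈ 138700.162 → 138700.
At 48 labels/s: frame 138700 → 00:48:09:28.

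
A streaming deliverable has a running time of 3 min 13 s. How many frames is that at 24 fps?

3 min 13 s = 193 s.
Frames = 193 × 24 = 4632.

4632 frames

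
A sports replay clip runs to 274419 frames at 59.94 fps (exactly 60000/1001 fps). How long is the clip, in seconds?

Running time = 274419 / (60000/1001) = 4578.22365 s.

4578.22365 seconds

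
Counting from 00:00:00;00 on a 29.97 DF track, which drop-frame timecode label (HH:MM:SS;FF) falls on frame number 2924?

00:01:37;16

Each 10-minute DF block holds 10 × 60 × 30 − 9 × 2 = 17982 frames. 2924 ÷ 17982 → 0 full blocks, remainder 2924.
Within the partial block the first minute is 1800 frames and each further minute 1798, so 1 further minute boundary passed. Total skipped labels = 18 × 0 + 2 × 1 = 2.
Non-drop label index = 2924 + 2 = 2926; at 30 labels/s that is 00:01:37:16, i.e. DF 00:01:37;16.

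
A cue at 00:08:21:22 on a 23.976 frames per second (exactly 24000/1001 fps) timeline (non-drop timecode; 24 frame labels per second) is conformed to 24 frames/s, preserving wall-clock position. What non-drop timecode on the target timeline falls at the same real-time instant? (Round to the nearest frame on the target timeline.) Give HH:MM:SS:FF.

00:08:22:10

Source frame index: (0×3600 + 8×60 + 21) × 24 + 22 = 12046.
Real time: 12046 / (24000/1001) = 6029023/12000 s.
Target frame: (6029023/12000) × (24) = 6029023/500 ≈ 12058.046 → 12058.
At 24 labels/s: frame 12058 → 00:08:22:10.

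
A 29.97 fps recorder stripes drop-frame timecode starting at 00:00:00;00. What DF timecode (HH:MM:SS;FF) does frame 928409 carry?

08:36:17;29

Ten DF minutes hold 17982 frames, so frame 928409 lies in block 51 (frames 917082–935063) with 11327 frames into that block.
The block's first minute is 1800 frames and the rest 1798 each; 11327 frames reaches minute 6, so 51 × 18 + 6 × 2 = 930 labels have been skipped so far.
Adding those back, label number 928409 + 930 = 929339 at 30 labels/s is 30977 s + 29 f = 8 h 36 min 17 s frame 29, i.e. 08:36:17;29.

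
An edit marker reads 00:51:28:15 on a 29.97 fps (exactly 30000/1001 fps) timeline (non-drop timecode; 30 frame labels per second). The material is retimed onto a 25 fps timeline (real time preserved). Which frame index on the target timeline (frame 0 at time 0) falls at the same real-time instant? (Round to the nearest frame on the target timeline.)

frame 77290

Source frame index: (0×3600 + 51×60 + 28) × 30 + 15 = 92655.
Real time: 92655 / (30000/1001) = 6183177/2000 s.
Target frame: (6183177/2000) × (25) = 6183177/80 ≈ 77289.712 → 77290.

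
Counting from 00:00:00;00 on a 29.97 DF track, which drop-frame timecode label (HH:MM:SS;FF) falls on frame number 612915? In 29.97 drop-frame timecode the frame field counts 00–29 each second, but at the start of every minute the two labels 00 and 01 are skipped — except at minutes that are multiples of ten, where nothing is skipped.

Each 10-minute DF block holds 10 × 60 × 30 − 9 × 2 = 17982 frames. 612915 ÷ 17982 → 34 full blocks, remainder 1527.
Within the partial block the first minute is 1800 frames and each further minute 1798, so 0 further minute boundaries passed. Total skipped labels = 18 × 34 + 2 × 0 = 612.
Non-drop label index = 612915 + 612 = 613527; at 30 labels/s that is 05:40:50:27, i.e. DF 05:40:50;27.

05:40:50;27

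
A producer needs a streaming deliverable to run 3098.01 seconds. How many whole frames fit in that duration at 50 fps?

154900 frames

Frames = 3098.01 × 50 = 309801/2 ≈ 154900.5000.
Complete frames: 154900.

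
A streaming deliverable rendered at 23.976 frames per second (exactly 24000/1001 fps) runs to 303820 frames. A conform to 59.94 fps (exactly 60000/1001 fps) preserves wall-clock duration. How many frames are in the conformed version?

Frames at target rate = 303820 × (60000/1001) / (24000/1001) = 759550.

759550 frames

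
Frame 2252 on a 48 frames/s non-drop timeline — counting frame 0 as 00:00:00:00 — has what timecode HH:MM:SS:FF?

2252 ÷ 48 = 46 full seconds, remainder 44 frames.
46 s = 0 h 0 min 46 s.
Timecode: 00:00:46:44.

00:00:46:44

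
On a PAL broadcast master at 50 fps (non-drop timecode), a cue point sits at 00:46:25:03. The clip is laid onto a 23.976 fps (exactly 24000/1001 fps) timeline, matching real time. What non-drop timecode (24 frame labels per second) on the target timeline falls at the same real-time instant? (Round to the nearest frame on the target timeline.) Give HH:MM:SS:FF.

00:46:22:07

Source frame index: (0×3600 + 46×60 + 25) × 50 + 3 = 139253.
Real time: 139253 / (50) = 139253/50 s.
Target frame: (139253/50) × (24000/1001) = 66841440/1001 ≈ 66774.665 → 66775.
At 24 labels/s: frame 66775 → 00:46:22:07.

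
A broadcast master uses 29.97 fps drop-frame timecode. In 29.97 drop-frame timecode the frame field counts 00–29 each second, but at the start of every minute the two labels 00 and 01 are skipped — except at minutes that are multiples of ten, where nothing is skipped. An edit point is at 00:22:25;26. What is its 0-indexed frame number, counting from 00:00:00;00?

40336

As if non-drop at 30 labels/s: (0 × 3600 + 22 × 60 + 25) × 30 + 26 = 40376.
Minute boundaries passed: 22; those not divisible by 10: 22 − 2 = 20; dropped labels = 2 × 20 = 40.
Actual frame index = 40376 − 40 = 40336.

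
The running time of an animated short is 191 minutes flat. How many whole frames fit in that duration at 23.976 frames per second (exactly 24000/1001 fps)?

191 min = 11460 s.
Frames = 11460 × 24000/1001 = 275040000/1001 ≈ 274765.2348.
Complete frames: 274765.

274765 frames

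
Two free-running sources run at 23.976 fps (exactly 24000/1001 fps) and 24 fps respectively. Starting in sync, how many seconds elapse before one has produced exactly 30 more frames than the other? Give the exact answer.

1251.25 seconds

The gap grows by |24 − 24000/1001| = 24/1001 frames per second.
Time for a 30-frame gap: 30 ÷ (24/1001) = 1251.25 s.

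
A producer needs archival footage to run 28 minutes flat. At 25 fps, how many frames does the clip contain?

28 min = 1680 s.
Frames = 1680 × 25 = 42000.

42000 frames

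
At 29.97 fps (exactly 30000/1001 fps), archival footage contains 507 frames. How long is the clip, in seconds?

Running time = 507 / (30000/1001) = 16.9169 s.

16.9169 seconds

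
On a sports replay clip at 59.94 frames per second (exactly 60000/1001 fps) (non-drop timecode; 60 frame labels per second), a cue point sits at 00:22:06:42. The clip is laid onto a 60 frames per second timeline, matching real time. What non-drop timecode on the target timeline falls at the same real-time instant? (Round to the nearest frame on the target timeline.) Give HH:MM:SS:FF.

Source frame index: (0×3600 + 22×60 + 6) × 60 + 42 = 79602.
Real time: 79602 / (60000/1001) = 13280267/10000 s.
Target frame: (13280267/10000) × (60) = 39840801/500 ≈ 79681.602 → 79682.
At 60 labels/s: frame 79682 → 00:22:08:02.

00:22:08:02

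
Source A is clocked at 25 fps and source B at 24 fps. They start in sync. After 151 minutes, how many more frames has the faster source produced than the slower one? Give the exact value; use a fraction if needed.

9060 frames

151 min = 9060 s.
A emits 25 × 9060 = 226500 frames; B emits 24 × 9060 = 217440.
Difference = 9060 frames; B is behind A.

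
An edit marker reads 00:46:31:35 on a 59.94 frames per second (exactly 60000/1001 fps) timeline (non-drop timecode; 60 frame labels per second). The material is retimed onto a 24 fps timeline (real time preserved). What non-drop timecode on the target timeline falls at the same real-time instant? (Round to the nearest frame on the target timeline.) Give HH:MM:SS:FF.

Source frame index: (0×3600 + 46×60 + 31) × 60 + 35 = 167495.
Real time: 167495 / (60000/1001) = 33532499/12000 s.
Target frame: (33532499/12000) × (24) = 33532499/500 ≈ 67064.998 → 67065.
At 24 labels/s: frame 67065 → 00:46:34:09.

00:46:34:09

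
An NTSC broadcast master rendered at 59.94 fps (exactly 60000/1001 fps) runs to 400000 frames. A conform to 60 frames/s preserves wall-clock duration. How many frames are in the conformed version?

Target frames = source frames × (target rate / source rate) = 400000 × (60)/(60000/1001) = 400000 × 1001/1000 = 400400.

400400 frames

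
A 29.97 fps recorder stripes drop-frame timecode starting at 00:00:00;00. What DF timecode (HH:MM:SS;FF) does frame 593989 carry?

Ten DF minutes hold 17982 frames, so frame 593989 lies in block 33 (frames 593406–611387) with 583 frames into that block.
The block's first minute is 1800 frames and the rest 1798 each; 583 frames reaches minute 0, so 33 × 18 + 0 × 2 = 594 labels have been skipped so far.
Adding those back, label number 593989 + 594 = 594583 at 30 labels/s is 19819 s + 13 f = 5 h 30 min 19 s frame 13, i.e. 05:30:19;13.

05:30:19;13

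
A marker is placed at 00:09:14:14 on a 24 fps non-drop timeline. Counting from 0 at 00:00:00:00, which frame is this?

Total seconds to the label: (0 × 3600 + 9 × 60 + 14) = 554.
Frame index = 554 × 24 + 14 = 13310.

frame 13310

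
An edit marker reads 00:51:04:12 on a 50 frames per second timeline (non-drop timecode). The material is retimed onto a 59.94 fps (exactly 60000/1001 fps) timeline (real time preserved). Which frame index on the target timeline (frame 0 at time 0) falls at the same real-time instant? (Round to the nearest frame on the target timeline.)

Source frame index: (0×3600 + 51×60 + 4) × 50 + 12 = 153212.
Real time: 153212 / (50) = 76606/25 s.
Target frame: (76606/25) × (60000/1001) = 183854400/1001 ≈ 183670.729 → 183671.

frame 183671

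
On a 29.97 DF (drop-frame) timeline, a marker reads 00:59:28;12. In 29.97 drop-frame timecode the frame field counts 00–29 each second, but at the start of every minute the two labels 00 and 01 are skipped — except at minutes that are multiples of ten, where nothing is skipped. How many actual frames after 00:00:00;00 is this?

106944

Complete 10-minute blocks: 5, each 17982 frames → 89910.
Remaining 9 whole minutes in the current block: 1800 + 8 × 1798 = 16184 frames.
Within the current minute: 28 × 30 + 12 − 2 = 850 (labels ;00/;01 skipped at this minute). Total = 89910 + 16184 + 850 = 106944.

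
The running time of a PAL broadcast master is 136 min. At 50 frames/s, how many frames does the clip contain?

408000 frames

136 min = 8160 s.
Frames = 8160 × 50 = 408000.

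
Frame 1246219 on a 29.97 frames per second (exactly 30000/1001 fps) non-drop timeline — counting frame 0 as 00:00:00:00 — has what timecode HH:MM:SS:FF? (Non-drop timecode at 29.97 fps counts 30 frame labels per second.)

11:32:20:19

1246219 ÷ 30 = 41540 full seconds, remainder 19 frames.
41540 s = 11 h 32 min 20 s.
Timecode: 11:32:20:19.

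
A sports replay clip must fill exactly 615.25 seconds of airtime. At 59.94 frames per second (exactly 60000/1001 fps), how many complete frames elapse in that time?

Frames = 615.25 × 60000/1001 = 36915000/1001 ≈ 36878.1219.
Complete frames: 36878.

36878 frames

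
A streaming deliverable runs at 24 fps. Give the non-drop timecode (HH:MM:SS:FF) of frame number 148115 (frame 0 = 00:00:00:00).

01:42:51:11

148115 ÷ 24 = 6171 full seconds, remainder 11 frames.
6171 s = 1 h 42 min 51 s.
Timecode: 01:42:51:11.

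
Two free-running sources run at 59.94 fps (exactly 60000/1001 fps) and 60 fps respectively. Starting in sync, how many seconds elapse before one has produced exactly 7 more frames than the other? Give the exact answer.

7007/60 seconds

The gap grows by |60 − 60000/1001| = 60/1001 frames per second.
Time for a 7-frame gap: 7 ÷ (60/1001) = 7007/60 s.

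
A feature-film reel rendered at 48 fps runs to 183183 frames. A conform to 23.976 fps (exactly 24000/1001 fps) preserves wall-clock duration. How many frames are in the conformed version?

91500 frames

Target frames = source frames × (target rate / source rate) = 183183 × (24000/1001)/(48) = 183183 × 500/1001 = 91500.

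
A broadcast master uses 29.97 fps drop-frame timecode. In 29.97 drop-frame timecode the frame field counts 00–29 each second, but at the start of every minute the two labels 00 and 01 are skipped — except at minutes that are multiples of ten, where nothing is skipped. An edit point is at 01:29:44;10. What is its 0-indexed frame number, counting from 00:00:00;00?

Complete 10-minute blocks: 8, each 17982 frames → 143856.
Remaining 9 whole minutes in the current block: 1800 + 8 × 1798 = 16184 frames.
Within the current minute: 44 × 30 + 10 − 2 = 1328 (labels ;00/;01 skipped at this minute). Total = 143856 + 16184 + 1328 = 161368.

161368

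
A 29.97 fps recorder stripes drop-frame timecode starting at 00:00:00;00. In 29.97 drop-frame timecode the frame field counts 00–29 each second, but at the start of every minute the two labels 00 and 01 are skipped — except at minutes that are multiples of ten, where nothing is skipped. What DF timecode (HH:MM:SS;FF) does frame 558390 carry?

05:10:31;18

Ten DF minutes hold 17982 frames, so frame 558390 lies in block 31 (frames 557442–575423) with 948 frames into that block.
The block's first minute is 1800 frames and the rest 1798 each; 948 frames reaches minute 0, so 31 × 18 + 0 × 2 = 558 labels have been skipped so far.
Adding those back, label number 558390 + 558 = 558948 at 30 labels/s is 18631 s + 18 f = 5 h 10 min 31 s frame 18, i.e. 05:10:31;18.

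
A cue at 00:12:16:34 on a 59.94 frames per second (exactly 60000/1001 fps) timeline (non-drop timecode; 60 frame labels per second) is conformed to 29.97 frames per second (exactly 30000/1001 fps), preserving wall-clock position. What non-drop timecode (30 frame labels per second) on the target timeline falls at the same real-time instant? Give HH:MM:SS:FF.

00:12:16:17

Source frame index: (0×3600 + 12×60 + 16) × 60 + 34 = 44194.
Real time: 44194 / (60000/1001) = 22119097/30000 s.
Target frame: (22119097/30000) × (30000/1001) = 22097.
At 30 labels/s: frame 22097 → 00:12:16:17.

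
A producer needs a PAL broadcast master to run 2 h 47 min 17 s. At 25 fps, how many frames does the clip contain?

250925 frames

2 h 47 min 17 s = 10037 s.
Frames = 10037 × 25 = 250925.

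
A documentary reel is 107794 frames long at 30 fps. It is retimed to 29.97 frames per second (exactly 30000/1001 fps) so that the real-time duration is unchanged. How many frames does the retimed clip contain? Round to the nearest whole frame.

Frames at target rate = 107794 × (30000/1001) / (30) = 107794000/1001 ≈ 107686.314.
Nearest whole frame: 107686.

107686 frames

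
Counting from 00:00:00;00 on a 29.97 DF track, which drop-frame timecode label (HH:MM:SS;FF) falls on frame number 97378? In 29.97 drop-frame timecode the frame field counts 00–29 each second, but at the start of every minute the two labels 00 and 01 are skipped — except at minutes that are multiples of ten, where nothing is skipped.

00:54:09;06

Ten DF minutes hold 17982 frames, so frame 97378 lies in block 5 (frames 89910–107891) with 7468 frames into that block.
The block's first minute is 1800 frames and the rest 1798 each; 7468 frames reaches minute 4, so 5 × 18 + 4 × 2 = 98 labels have been skipped so far.
Adding those back, label number 97378 + 98 = 97476 at 30 labels/s is 3249 s + 6 f = 0 h 54 min 9 s frame 6, i.e. 00:54:09;06.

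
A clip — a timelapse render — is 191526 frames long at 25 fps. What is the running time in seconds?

Running time = 191526 / (25) = 7661.04 s.

7661.04 seconds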